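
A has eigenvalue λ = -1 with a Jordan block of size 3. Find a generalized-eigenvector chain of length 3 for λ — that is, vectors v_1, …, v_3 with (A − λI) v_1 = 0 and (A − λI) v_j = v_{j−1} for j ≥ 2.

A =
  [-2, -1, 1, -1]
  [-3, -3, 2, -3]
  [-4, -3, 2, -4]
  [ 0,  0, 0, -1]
A Jordan chain for λ = -1 of length 3:
v_1 = (0, 1, 1, 0)ᵀ
v_2 = (-1, -3, -4, 0)ᵀ
v_3 = (1, 0, 0, 0)ᵀ

Let N = A − (-1)·I. We want v_3 with N^3 v_3 = 0 but N^2 v_3 ≠ 0; then v_{j-1} := N · v_j for j = 3, …, 2.

Pick v_3 = (1, 0, 0, 0)ᵀ.
Then v_2 = N · v_3 = (-1, -3, -4, 0)ᵀ.
Then v_1 = N · v_2 = (0, 1, 1, 0)ᵀ.

Sanity check: (A − (-1)·I) v_1 = (0, 0, 0, 0)ᵀ = 0. ✓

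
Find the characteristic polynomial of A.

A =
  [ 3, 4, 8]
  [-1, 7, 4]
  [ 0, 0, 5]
x^3 - 15*x^2 + 75*x - 125

Expanding det(x·I − A) (e.g. by cofactor expansion or by noting that A is similar to its Jordan form J, which has the same characteristic polynomial as A) gives
  χ_A(x) = x^3 - 15*x^2 + 75*x - 125
which factors as (x - 5)^3. The eigenvalues (with algebraic multiplicities) are λ = 5 with multiplicity 3.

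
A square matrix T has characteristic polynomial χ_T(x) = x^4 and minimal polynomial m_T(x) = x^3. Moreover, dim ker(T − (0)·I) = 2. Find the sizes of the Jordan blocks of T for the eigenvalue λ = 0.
Block sizes for λ = 0: [3, 1]

Step 1 — from the characteristic polynomial, algebraic multiplicity of λ = 0 is 4. From dim ker(T − (0)·I) = 2, there are exactly 2 Jordan blocks for λ = 0.
Step 2 — from the minimal polynomial, the factor (x − 0)^3 tells us the largest block for λ = 0 has size 3.
Step 3 — with total size 4, 2 blocks, and largest block 3, the block sizes (in nonincreasing order) are [3, 1].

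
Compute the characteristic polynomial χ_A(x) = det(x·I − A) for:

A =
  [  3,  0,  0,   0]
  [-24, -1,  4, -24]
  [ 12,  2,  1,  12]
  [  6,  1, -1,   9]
x^4 - 12*x^3 + 54*x^2 - 108*x + 81

Expanding det(x·I − A) (e.g. by cofactor expansion or by noting that A is similar to its Jordan form J, which has the same characteristic polynomial as A) gives
  χ_A(x) = x^4 - 12*x^3 + 54*x^2 - 108*x + 81
which factors as (x - 3)^4. The eigenvalues (with algebraic multiplicities) are λ = 3 with multiplicity 4.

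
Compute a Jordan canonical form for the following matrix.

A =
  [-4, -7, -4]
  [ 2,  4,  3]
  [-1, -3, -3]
J_3(-1)

The characteristic polynomial is
  det(x·I − A) = x^3 + 3*x^2 + 3*x + 1 = (x + 1)^3

Eigenvalues and multiplicities (the geometric multiplicity of λ is n − rank(A − λI), which equals the number of Jordan blocks for λ):
  λ = -1: algebraic multiplicity = 3, geometric multiplicity = 1

Determining the block sizes for each eigenvalue:
  λ = -1: one block (gm = 1), so the single block has size am = 3 → block sizes [3]

Assembling the blocks gives a Jordan form
J =
  [-1,  1,  0]
  [ 0, -1,  1]
  [ 0,  0, -1]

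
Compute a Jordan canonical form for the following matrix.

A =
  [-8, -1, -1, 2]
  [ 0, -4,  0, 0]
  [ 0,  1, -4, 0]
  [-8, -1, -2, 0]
J_3(-4) ⊕ J_1(-4)

The characteristic polynomial is
  det(x·I − A) = x^4 + 16*x^3 + 96*x^2 + 256*x + 256 = (x + 4)^4

Eigenvalues and multiplicities (the geometric multiplicity of λ is n − rank(A − λI), which equals the number of Jordan blocks for λ):
  λ = -4: algebraic multiplicity = 4, geometric multiplicity = 2

Determining the block sizes for each eigenvalue:
  λ = -4: with am = 4 and gm = 2, the partition is not yet determined (e.g. several partitions of 4 into 2 parts exist). Let N = A − (-4)·I. Computing rank(N^1) = 2, rank(N^2) = 1, rank(N^3) = 0; the number of blocks of size ≥ j is rank(N^{j−1}) − rank(N^j), giving [2, 1, 1]. So we have 1 block(s) of size 3, 1 block(s) of size 1 → block sizes [3, 1]

Assembling the blocks gives a Jordan form
J =
  [-4,  1,  0,  0]
  [ 0, -4,  1,  0]
  [ 0,  0, -4,  0]
  [ 0,  0,  0, -4]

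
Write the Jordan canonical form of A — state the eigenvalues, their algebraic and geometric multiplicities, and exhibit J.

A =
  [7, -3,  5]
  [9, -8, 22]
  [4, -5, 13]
J_3(4)

The characteristic polynomial is
  det(x·I − A) = x^3 - 12*x^2 + 48*x - 64 = (x - 4)^3

Eigenvalues and multiplicities (the geometric multiplicity of λ is n − rank(A − λI), which equals the number of Jordan blocks for λ):
  λ = 4: algebraic multiplicity = 3, geometric multiplicity = 1

Determining the block sizes for each eigenvalue:
  λ = 4: one block (gm = 1), so the single block has size am = 3 → block sizes [3]

Assembling the blocks gives a Jordan form
J =
  [4, 1, 0]
  [0, 4, 1]
  [0, 0, 4]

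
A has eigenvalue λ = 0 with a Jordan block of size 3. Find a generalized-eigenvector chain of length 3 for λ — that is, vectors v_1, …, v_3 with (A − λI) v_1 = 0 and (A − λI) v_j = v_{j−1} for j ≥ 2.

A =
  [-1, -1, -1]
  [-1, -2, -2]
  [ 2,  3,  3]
A Jordan chain for λ = 0 of length 3:
v_1 = (0, -1, 1)ᵀ
v_2 = (-1, -1, 2)ᵀ
v_3 = (1, 0, 0)ᵀ

Let N = A − (0)·I. We want v_3 with N^3 v_3 = 0 but N^2 v_3 ≠ 0; then v_{j-1} := N · v_j for j = 3, …, 2.

Pick v_3 = (1, 0, 0)ᵀ.
Then v_2 = N · v_3 = (-1, -1, 2)ᵀ.
Then v_1 = N · v_2 = (0, -1, 1)ᵀ.

Sanity check: (A − (0)·I) v_1 = (0, 0, 0)ᵀ = 0. ✓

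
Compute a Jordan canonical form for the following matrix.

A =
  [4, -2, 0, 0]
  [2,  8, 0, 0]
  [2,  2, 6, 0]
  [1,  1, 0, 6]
J_2(6) ⊕ J_1(6) ⊕ J_1(6)

The characteristic polynomial is
  det(x·I − A) = x^4 - 24*x^3 + 216*x^2 - 864*x + 1296 = (x - 6)^4

Eigenvalues and multiplicities (the geometric multiplicity of λ is n − rank(A − λI), which equals the number of Jordan blocks for λ):
  λ = 6: algebraic multiplicity = 4, geometric multiplicity = 3

Determining the block sizes for each eigenvalue:
  λ = 6: 3 blocks summing to 4 forces exactly one block of size 2 and the rest size 1 → block sizes [2, 1, 1]

Assembling the blocks gives a Jordan form
J =
  [6, 1, 0, 0]
  [0, 6, 0, 0]
  [0, 0, 6, 0]
  [0, 0, 0, 6]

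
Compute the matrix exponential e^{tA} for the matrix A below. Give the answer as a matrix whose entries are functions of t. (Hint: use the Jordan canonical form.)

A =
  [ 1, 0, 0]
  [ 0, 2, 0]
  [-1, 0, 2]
e^{tA} =
  [exp(t), 0, 0]
  [0, exp(2*t), 0]
  [-exp(2*t) + exp(t), 0, exp(2*t)]

Strategy: write A = P · J · P⁻¹ where J is a Jordan canonical form, so e^{tA} = P · e^{tJ} · P⁻¹, and e^{tJ} can be computed block-by-block.

A has Jordan form
J =
  [1, 0, 0]
  [0, 2, 0]
  [0, 0, 2]
(up to reordering of blocks).

Per-block formulas:
  For a 1×1 block at λ = 2: exp(t · [2]) = [e^(2t)].
  For a 1×1 block at λ = 1: exp(t · [1]) = [e^(1t)].

After assembling e^{tJ} and conjugating by P, we get:

e^{tA} =
  [exp(t), 0, 0]
  [0, exp(2*t), 0]
  [-exp(2*t) + exp(t), 0, exp(2*t)]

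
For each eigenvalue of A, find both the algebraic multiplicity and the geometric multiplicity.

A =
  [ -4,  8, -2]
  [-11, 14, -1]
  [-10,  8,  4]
λ = 2: alg = 1, geom = 1; λ = 6: alg = 2, geom = 1

Step 1 — factor the characteristic polynomial to read off the algebraic multiplicities:
  χ_A(x) = (x - 6)^2*(x - 2)

Step 2 — compute geometric multiplicities via the rank-nullity identity g(λ) = n − rank(A − λI):
  rank(A − (2)·I) = 2, so dim ker(A − (2)·I) = n − 2 = 1
  rank(A − (6)·I) = 2, so dim ker(A − (6)·I) = n − 2 = 1

Summary:
  λ = 2: algebraic multiplicity = 1, geometric multiplicity = 1
  λ = 6: algebraic multiplicity = 2, geometric multiplicity = 1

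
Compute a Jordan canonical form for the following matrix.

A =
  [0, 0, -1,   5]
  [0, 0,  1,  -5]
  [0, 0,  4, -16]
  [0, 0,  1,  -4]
J_3(0) ⊕ J_1(0)

The characteristic polynomial is
  det(x·I − A) = x^4

Eigenvalues and multiplicities (the geometric multiplicity of λ is n − rank(A − λI), which equals the number of Jordan blocks for λ):
  λ = 0: algebraic multiplicity = 4, geometric multiplicity = 2

Determining the block sizes for each eigenvalue:
  λ = 0: with am = 4 and gm = 2, the partition is not yet determined (e.g. several partitions of 4 into 2 parts exist). Let N = A − (0)·I. Computing rank(N^1) = 2, rank(N^2) = 1, rank(N^3) = 0; the number of blocks of size ≥ j is rank(N^{j−1}) − rank(N^j), giving [2, 1, 1]. So we have 1 block(s) of size 3, 1 block(s) of size 1 → block sizes [3, 1]

Assembling the blocks gives a Jordan form
J =
  [0, 1, 0, 0]
  [0, 0, 1, 0]
  [0, 0, 0, 0]
  [0, 0, 0, 0]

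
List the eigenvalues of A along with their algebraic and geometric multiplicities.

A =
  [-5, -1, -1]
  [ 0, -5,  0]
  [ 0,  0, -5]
λ = -5: alg = 3, geom = 2

Step 1 — factor the characteristic polynomial to read off the algebraic multiplicities:
  χ_A(x) = (x + 5)^3

Step 2 — compute geometric multiplicities via the rank-nullity identity g(λ) = n − rank(A − λI):
  rank(A − (-5)·I) = 1, so dim ker(A − (-5)·I) = n − 1 = 2

Summary:
  λ = -5: algebraic multiplicity = 3, geometric multiplicity = 2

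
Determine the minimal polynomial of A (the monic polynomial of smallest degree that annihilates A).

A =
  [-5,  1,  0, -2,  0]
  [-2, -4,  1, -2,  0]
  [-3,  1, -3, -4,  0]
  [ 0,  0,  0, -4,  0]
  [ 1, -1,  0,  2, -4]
x^3 + 12*x^2 + 48*x + 64

The characteristic polynomial is χ_A(x) = (x + 4)^5, so the eigenvalues are known. The minimal polynomial is
  m_A(x) = Π_λ (x − λ)^{k_λ}
where k_λ is the size of the *largest* Jordan block for λ (equivalently, the smallest k with (A − λI)^k v = 0 for every generalised eigenvector v of λ).

  λ = -4: largest Jordan block has size 3, contributing (x + 4)^3

So m_A(x) = (x + 4)^3 = x^3 + 12*x^2 + 48*x + 64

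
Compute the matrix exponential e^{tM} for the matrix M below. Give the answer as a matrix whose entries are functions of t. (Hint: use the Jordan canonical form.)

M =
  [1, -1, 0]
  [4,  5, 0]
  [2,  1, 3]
e^{tM} =
  [-2*t*exp(3*t) + exp(3*t), -t*exp(3*t), 0]
  [4*t*exp(3*t), 2*t*exp(3*t) + exp(3*t), 0]
  [2*t*exp(3*t), t*exp(3*t), exp(3*t)]

Strategy: write M = P · J · P⁻¹ where J is a Jordan canonical form, so e^{tM} = P · e^{tJ} · P⁻¹, and e^{tJ} can be computed block-by-block.

M has Jordan form
J =
  [3, 1, 0]
  [0, 3, 0]
  [0, 0, 3]
(up to reordering of blocks).

Per-block formulas:
  For a 1×1 block at λ = 3: exp(t · [3]) = [e^(3t)].
  For a 2×2 Jordan block J_2(3): exp(t · J_2(3)) = e^(3t)·(I + t·N), where N is the 2×2 nilpotent shift.

After assembling e^{tJ} and conjugating by P, we get:

e^{tM} =
  [-2*t*exp(3*t) + exp(3*t), -t*exp(3*t), 0]
  [4*t*exp(3*t), 2*t*exp(3*t) + exp(3*t), 0]
  [2*t*exp(3*t), t*exp(3*t), exp(3*t)]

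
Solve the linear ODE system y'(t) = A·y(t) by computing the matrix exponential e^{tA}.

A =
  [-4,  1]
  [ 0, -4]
e^{tA} =
  [exp(-4*t), t*exp(-4*t)]
  [0, exp(-4*t)]

Strategy: write A = P · J · P⁻¹ where J is a Jordan canonical form, so e^{tA} = P · e^{tJ} · P⁻¹, and e^{tJ} can be computed block-by-block.

A has Jordan form
J =
  [-4,  1]
  [ 0, -4]
(up to reordering of blocks).

Per-block formulas:
  For a 2×2 Jordan block J_2(-4): exp(t · J_2(-4)) = e^(-4t)·(I + t·N), where N is the 2×2 nilpotent shift.

After assembling e^{tJ} and conjugating by P, we get:

e^{tA} =
  [exp(-4*t), t*exp(-4*t)]
  [0, exp(-4*t)]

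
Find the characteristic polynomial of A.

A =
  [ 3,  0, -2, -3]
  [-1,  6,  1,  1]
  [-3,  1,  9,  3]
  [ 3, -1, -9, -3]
x^4 - 15*x^3 + 75*x^2 - 125*x

Expanding det(x·I − A) (e.g. by cofactor expansion or by noting that A is similar to its Jordan form J, which has the same characteristic polynomial as A) gives
  χ_A(x) = x^4 - 15*x^3 + 75*x^2 - 125*x
which factors as x*(x - 5)^3. The eigenvalues (with algebraic multiplicities) are λ = 0 with multiplicity 1, λ = 5 with multiplicity 3.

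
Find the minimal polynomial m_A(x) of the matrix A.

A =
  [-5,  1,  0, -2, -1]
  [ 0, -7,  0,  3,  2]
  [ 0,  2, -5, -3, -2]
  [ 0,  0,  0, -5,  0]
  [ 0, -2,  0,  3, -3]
x^2 + 10*x + 25

The characteristic polynomial is χ_A(x) = (x + 5)^5, so the eigenvalues are known. The minimal polynomial is
  m_A(x) = Π_λ (x − λ)^{k_λ}
where k_λ is the size of the *largest* Jordan block for λ (equivalently, the smallest k with (A − λI)^k v = 0 for every generalised eigenvector v of λ).

  λ = -5: largest Jordan block has size 2, contributing (x + 5)^2

So m_A(x) = (x + 5)^2 = x^2 + 10*x + 25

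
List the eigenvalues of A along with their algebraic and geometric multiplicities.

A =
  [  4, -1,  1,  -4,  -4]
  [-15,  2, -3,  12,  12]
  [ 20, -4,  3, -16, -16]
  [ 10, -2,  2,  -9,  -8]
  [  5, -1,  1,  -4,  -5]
λ = -1: alg = 5, geom = 4

Step 1 — factor the characteristic polynomial to read off the algebraic multiplicities:
  χ_A(x) = (x + 1)^5

Step 2 — compute geometric multiplicities via the rank-nullity identity g(λ) = n − rank(A − λI):
  rank(A − (-1)·I) = 1, so dim ker(A − (-1)·I) = n − 1 = 4

Summary:
  λ = -1: algebraic multiplicity = 5, geometric multiplicity = 4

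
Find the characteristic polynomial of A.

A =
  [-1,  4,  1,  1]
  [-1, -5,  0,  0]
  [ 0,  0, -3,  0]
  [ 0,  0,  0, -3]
x^4 + 12*x^3 + 54*x^2 + 108*x + 81

Expanding det(x·I − A) (e.g. by cofactor expansion or by noting that A is similar to its Jordan form J, which has the same characteristic polynomial as A) gives
  χ_A(x) = x^4 + 12*x^3 + 54*x^2 + 108*x + 81
which factors as (x + 3)^4. The eigenvalues (with algebraic multiplicities) are λ = -3 with multiplicity 4.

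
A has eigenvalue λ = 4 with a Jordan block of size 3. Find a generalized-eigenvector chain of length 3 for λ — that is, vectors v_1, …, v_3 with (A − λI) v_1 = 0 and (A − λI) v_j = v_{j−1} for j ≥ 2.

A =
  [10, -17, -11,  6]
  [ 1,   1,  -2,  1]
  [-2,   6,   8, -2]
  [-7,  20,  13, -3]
A Jordan chain for λ = 4 of length 3:
v_1 = (-1, 0, 0, 1)ᵀ
v_2 = (6, 1, -2, -7)ᵀ
v_3 = (1, 0, 0, 0)ᵀ

Let N = A − (4)·I. We want v_3 with N^3 v_3 = 0 but N^2 v_3 ≠ 0; then v_{j-1} := N · v_j for j = 3, …, 2.

Pick v_3 = (1, 0, 0, 0)ᵀ.
Then v_2 = N · v_3 = (6, 1, -2, -7)ᵀ.
Then v_1 = N · v_2 = (-1, 0, 0, 1)ᵀ.

Sanity check: (A − (4)·I) v_1 = (0, 0, 0, 0)ᵀ = 0. ✓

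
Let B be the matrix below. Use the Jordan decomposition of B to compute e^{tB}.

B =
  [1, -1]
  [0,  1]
e^{tB} =
  [exp(t), -t*exp(t)]
  [0, exp(t)]

Strategy: write B = P · J · P⁻¹ where J is a Jordan canonical form, so e^{tB} = P · e^{tJ} · P⁻¹, and e^{tJ} can be computed block-by-block.

B has Jordan form
J =
  [1, 1]
  [0, 1]
(up to reordering of blocks).

Per-block formulas:
  For a 2×2 Jordan block J_2(1): exp(t · J_2(1)) = e^(1t)·(I + t·N), where N is the 2×2 nilpotent shift.

After assembling e^{tJ} and conjugating by P, we get:

e^{tB} =
  [exp(t), -t*exp(t)]
  [0, exp(t)]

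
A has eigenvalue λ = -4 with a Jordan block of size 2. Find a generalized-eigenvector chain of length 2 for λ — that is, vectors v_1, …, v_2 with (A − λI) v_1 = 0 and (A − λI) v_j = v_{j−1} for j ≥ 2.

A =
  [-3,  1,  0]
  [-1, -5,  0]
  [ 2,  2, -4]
A Jordan chain for λ = -4 of length 2:
v_1 = (1, -1, 2)ᵀ
v_2 = (1, 0, 0)ᵀ

Let N = A − (-4)·I. We want v_2 with N^2 v_2 = 0 but N^1 v_2 ≠ 0; then v_{j-1} := N · v_j for j = 2, …, 2.

Pick v_2 = (1, 0, 0)ᵀ.
Then v_1 = N · v_2 = (1, -1, 2)ᵀ.

Sanity check: (A − (-4)·I) v_1 = (0, 0, 0)ᵀ = 0. ✓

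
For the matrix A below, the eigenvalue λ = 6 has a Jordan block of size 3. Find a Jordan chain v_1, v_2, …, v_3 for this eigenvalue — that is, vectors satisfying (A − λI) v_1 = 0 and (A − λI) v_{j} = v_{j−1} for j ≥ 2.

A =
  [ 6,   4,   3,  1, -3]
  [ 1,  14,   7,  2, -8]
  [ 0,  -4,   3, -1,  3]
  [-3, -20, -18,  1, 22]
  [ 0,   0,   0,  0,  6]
A Jordan chain for λ = 6 of length 3:
v_1 = (1, 2, -1, -5, 0)ᵀ
v_2 = (0, 1, 0, -3, 0)ᵀ
v_3 = (1, 0, 0, 0, 0)ᵀ

Let N = A − (6)·I. We want v_3 with N^3 v_3 = 0 but N^2 v_3 ≠ 0; then v_{j-1} := N · v_j for j = 3, …, 2.

Pick v_3 = (1, 0, 0, 0, 0)ᵀ.
Then v_2 = N · v_3 = (0, 1, 0, -3, 0)ᵀ.
Then v_1 = N · v_2 = (1, 2, -1, -5, 0)ᵀ.

Sanity check: (A − (6)·I) v_1 = (0, 0, 0, 0, 0)ᵀ = 0. ✓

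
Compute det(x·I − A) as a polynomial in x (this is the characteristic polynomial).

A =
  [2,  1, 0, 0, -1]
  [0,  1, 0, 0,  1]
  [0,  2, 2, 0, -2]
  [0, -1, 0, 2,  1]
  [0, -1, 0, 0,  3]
x^5 - 10*x^4 + 40*x^3 - 80*x^2 + 80*x - 32

Expanding det(x·I − A) (e.g. by cofactor expansion or by noting that A is similar to its Jordan form J, which has the same characteristic polynomial as A) gives
  χ_A(x) = x^5 - 10*x^4 + 40*x^3 - 80*x^2 + 80*x - 32
which factors as (x - 2)^5. The eigenvalues (with algebraic multiplicities) are λ = 2 with multiplicity 5.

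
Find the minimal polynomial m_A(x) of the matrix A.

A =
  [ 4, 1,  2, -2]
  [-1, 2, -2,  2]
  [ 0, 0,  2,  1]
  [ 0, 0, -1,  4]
x^2 - 6*x + 9

The characteristic polynomial is χ_A(x) = (x - 3)^4, so the eigenvalues are known. The minimal polynomial is
  m_A(x) = Π_λ (x − λ)^{k_λ}
where k_λ is the size of the *largest* Jordan block for λ (equivalently, the smallest k with (A − λI)^k v = 0 for every generalised eigenvector v of λ).

  λ = 3: largest Jordan block has size 2, contributing (x − 3)^2

So m_A(x) = (x - 3)^2 = x^2 - 6*x + 9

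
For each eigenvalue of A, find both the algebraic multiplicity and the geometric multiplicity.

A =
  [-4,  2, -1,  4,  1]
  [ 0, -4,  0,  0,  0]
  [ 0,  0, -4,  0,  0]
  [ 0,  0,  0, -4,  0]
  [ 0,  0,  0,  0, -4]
λ = -4: alg = 5, geom = 4

Step 1 — factor the characteristic polynomial to read off the algebraic multiplicities:
  χ_A(x) = (x + 4)^5

Step 2 — compute geometric multiplicities via the rank-nullity identity g(λ) = n − rank(A − λI):
  rank(A − (-4)·I) = 1, so dim ker(A − (-4)·I) = n − 1 = 4

Summary:
  λ = -4: algebraic multiplicity = 5, geometric multiplicity = 4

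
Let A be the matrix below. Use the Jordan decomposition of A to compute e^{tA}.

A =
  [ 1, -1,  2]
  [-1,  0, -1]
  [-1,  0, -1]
e^{tA} =
  [t + 1, -t^2/2 - t, t^2/2 + 2*t]
  [-t, t^2/2 + 1, -t^2/2 - t]
  [-t, t^2/2, -t^2/2 - t + 1]

Strategy: write A = P · J · P⁻¹ where J is a Jordan canonical form, so e^{tA} = P · e^{tJ} · P⁻¹, and e^{tJ} can be computed block-by-block.

A has Jordan form
J =
  [0, 1, 0]
  [0, 0, 1]
  [0, 0, 0]
(up to reordering of blocks).

Per-block formulas:
  For a 3×3 Jordan block J_3(0): exp(t · J_3(0)) = e^(0t)·(I + t·N + (t^2/2)·N^2), where N is the 3×3 nilpotent shift.

After assembling e^{tJ} and conjugating by P, we get:

e^{tA} =
  [t + 1, -t^2/2 - t, t^2/2 + 2*t]
  [-t, t^2/2 + 1, -t^2/2 - t]
  [-t, t^2/2, -t^2/2 - t + 1]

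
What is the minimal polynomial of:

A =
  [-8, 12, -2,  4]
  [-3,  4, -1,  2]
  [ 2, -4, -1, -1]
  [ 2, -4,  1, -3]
x^3 + 6*x^2 + 12*x + 8

The characteristic polynomial is χ_A(x) = (x + 2)^4, so the eigenvalues are known. The minimal polynomial is
  m_A(x) = Π_λ (x − λ)^{k_λ}
where k_λ is the size of the *largest* Jordan block for λ (equivalently, the smallest k with (A − λI)^k v = 0 for every generalised eigenvector v of λ).

  λ = -2: largest Jordan block has size 3, contributing (x + 2)^3

So m_A(x) = (x + 2)^3 = x^3 + 6*x^2 + 12*x + 8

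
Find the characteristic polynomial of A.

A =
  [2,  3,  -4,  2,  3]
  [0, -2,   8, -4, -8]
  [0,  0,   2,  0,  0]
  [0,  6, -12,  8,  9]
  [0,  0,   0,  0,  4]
x^5 - 14*x^4 + 76*x^3 - 200*x^2 + 256*x - 128

Expanding det(x·I − A) (e.g. by cofactor expansion or by noting that A is similar to its Jordan form J, which has the same characteristic polynomial as A) gives
  χ_A(x) = x^5 - 14*x^4 + 76*x^3 - 200*x^2 + 256*x - 128
which factors as (x - 4)^2*(x - 2)^3. The eigenvalues (with algebraic multiplicities) are λ = 2 with multiplicity 3, λ = 4 with multiplicity 2.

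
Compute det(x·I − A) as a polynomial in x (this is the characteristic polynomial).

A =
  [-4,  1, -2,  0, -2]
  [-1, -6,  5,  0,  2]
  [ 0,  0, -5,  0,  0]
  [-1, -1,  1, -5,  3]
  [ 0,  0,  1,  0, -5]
x^5 + 25*x^4 + 250*x^3 + 1250*x^2 + 3125*x + 3125

Expanding det(x·I − A) (e.g. by cofactor expansion or by noting that A is similar to its Jordan form J, which has the same characteristic polynomial as A) gives
  χ_A(x) = x^5 + 25*x^4 + 250*x^3 + 1250*x^2 + 3125*x + 3125
which factors as (x + 5)^5. The eigenvalues (with algebraic multiplicities) are λ = -5 with multiplicity 5.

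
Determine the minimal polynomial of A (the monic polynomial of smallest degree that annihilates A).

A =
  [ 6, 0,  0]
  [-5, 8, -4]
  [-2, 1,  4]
x^3 - 18*x^2 + 108*x - 216

The characteristic polynomial is χ_A(x) = (x - 6)^3, so the eigenvalues are known. The minimal polynomial is
  m_A(x) = Π_λ (x − λ)^{k_λ}
where k_λ is the size of the *largest* Jordan block for λ (equivalently, the smallest k with (A − λI)^k v = 0 for every generalised eigenvector v of λ).

  λ = 6: largest Jordan block has size 3, contributing (x − 6)^3

So m_A(x) = (x - 6)^3 = x^3 - 18*x^2 + 108*x - 216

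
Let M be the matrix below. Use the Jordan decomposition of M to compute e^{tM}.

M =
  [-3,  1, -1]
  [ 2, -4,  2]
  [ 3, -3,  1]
e^{tM} =
  [-t*exp(-2*t) + exp(-2*t), t*exp(-2*t), -t*exp(-2*t)]
  [2*t*exp(-2*t), -2*t*exp(-2*t) + exp(-2*t), 2*t*exp(-2*t)]
  [3*t*exp(-2*t), -3*t*exp(-2*t), 3*t*exp(-2*t) + exp(-2*t)]

Strategy: write M = P · J · P⁻¹ where J is a Jordan canonical form, so e^{tM} = P · e^{tJ} · P⁻¹, and e^{tJ} can be computed block-by-block.

M has Jordan form
J =
  [-2,  1,  0]
  [ 0, -2,  0]
  [ 0,  0, -2]
(up to reordering of blocks).

Per-block formulas:
  For a 1×1 block at λ = -2: exp(t · [-2]) = [e^(-2t)].
  For a 2×2 Jordan block J_2(-2): exp(t · J_2(-2)) = e^(-2t)·(I + t·N), where N is the 2×2 nilpotent shift.

After assembling e^{tJ} and conjugating by P, we get:

e^{tM} =
  [-t*exp(-2*t) + exp(-2*t), t*exp(-2*t), -t*exp(-2*t)]
  [2*t*exp(-2*t), -2*t*exp(-2*t) + exp(-2*t), 2*t*exp(-2*t)]
  [3*t*exp(-2*t), -3*t*exp(-2*t), 3*t*exp(-2*t) + exp(-2*t)]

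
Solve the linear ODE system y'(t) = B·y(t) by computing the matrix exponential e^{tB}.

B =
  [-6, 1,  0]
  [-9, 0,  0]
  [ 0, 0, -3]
e^{tB} =
  [-3*t*exp(-3*t) + exp(-3*t), t*exp(-3*t), 0]
  [-9*t*exp(-3*t), 3*t*exp(-3*t) + exp(-3*t), 0]
  [0, 0, exp(-3*t)]

Strategy: write B = P · J · P⁻¹ where J is a Jordan canonical form, so e^{tB} = P · e^{tJ} · P⁻¹, and e^{tJ} can be computed block-by-block.

B has Jordan form
J =
  [-3,  1,  0]
  [ 0, -3,  0]
  [ 0,  0, -3]
(up to reordering of blocks).

Per-block formulas:
  For a 1×1 block at λ = -3: exp(t · [-3]) = [e^(-3t)].
  For a 2×2 Jordan block J_2(-3): exp(t · J_2(-3)) = e^(-3t)·(I + t·N), where N is the 2×2 nilpotent shift.

After assembling e^{tJ} and conjugating by P, we get:

e^{tB} =
  [-3*t*exp(-3*t) + exp(-3*t), t*exp(-3*t), 0]
  [-9*t*exp(-3*t), 3*t*exp(-3*t) + exp(-3*t), 0]
  [0, 0, exp(-3*t)]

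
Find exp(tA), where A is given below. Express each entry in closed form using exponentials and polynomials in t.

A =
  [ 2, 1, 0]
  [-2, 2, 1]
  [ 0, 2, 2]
e^{tA} =
  [-t^2*exp(2*t) + exp(2*t), t*exp(2*t), t^2*exp(2*t)/2]
  [-2*t*exp(2*t), exp(2*t), t*exp(2*t)]
  [-2*t^2*exp(2*t), 2*t*exp(2*t), t^2*exp(2*t) + exp(2*t)]

Strategy: write A = P · J · P⁻¹ where J is a Jordan canonical form, so e^{tA} = P · e^{tJ} · P⁻¹, and e^{tJ} can be computed block-by-block.

A has Jordan form
J =
  [2, 1, 0]
  [0, 2, 1]
  [0, 0, 2]
(up to reordering of blocks).

Per-block formulas:
  For a 3×3 Jordan block J_3(2): exp(t · J_3(2)) = e^(2t)·(I + t·N + (t^2/2)·N^2), where N is the 3×3 nilpotent shift.

After assembling e^{tJ} and conjugating by P, we get:

e^{tA} =
  [-t^2*exp(2*t) + exp(2*t), t*exp(2*t), t^2*exp(2*t)/2]
  [-2*t*exp(2*t), exp(2*t), t*exp(2*t)]
  [-2*t^2*exp(2*t), 2*t*exp(2*t), t^2*exp(2*t) + exp(2*t)]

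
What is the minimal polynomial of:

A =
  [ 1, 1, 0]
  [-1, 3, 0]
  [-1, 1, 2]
x^2 - 4*x + 4

The characteristic polynomial is χ_A(x) = (x - 2)^3, so the eigenvalues are known. The minimal polynomial is
  m_A(x) = Π_λ (x − λ)^{k_λ}
where k_λ is the size of the *largest* Jordan block for λ (equivalently, the smallest k with (A − λI)^k v = 0 for every generalised eigenvector v of λ).

  λ = 2: largest Jordan block has size 2, contributing (x − 2)^2

So m_A(x) = (x - 2)^2 = x^2 - 4*x + 4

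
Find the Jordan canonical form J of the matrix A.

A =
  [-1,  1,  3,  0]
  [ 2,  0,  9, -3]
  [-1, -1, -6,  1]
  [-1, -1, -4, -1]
J_2(-2) ⊕ J_2(-2)

The characteristic polynomial is
  det(x·I − A) = x^4 + 8*x^3 + 24*x^2 + 32*x + 16 = (x + 2)^4

Eigenvalues and multiplicities (the geometric multiplicity of λ is n − rank(A − λI), which equals the number of Jordan blocks for λ):
  λ = -2: algebraic multiplicity = 4, geometric multiplicity = 2

Determining the block sizes for each eigenvalue:
  λ = -2: with am = 4 and gm = 2, the partition is not yet determined (e.g. several partitions of 4 into 2 parts exist). Let N = A − (-2)·I. Computing rank(N^1) = 2, rank(N^2) = 0; the number of blocks of size ≥ j is rank(N^{j−1}) − rank(N^j), giving [2, 2]. So we have 2 block(s) of size 2 → block sizes [2, 2]

Assembling the blocks gives a Jordan form
J =
  [-2,  1,  0,  0]
  [ 0, -2,  0,  0]
  [ 0,  0, -2,  1]
  [ 0,  0,  0, -2]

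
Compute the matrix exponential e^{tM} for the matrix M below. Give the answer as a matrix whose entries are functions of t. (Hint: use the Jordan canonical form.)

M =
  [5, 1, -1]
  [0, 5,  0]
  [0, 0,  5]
e^{tM} =
  [exp(5*t), t*exp(5*t), -t*exp(5*t)]
  [0, exp(5*t), 0]
  [0, 0, exp(5*t)]

Strategy: write M = P · J · P⁻¹ where J is a Jordan canonical form, so e^{tM} = P · e^{tJ} · P⁻¹, and e^{tJ} can be computed block-by-block.

M has Jordan form
J =
  [5, 1, 0]
  [0, 5, 0]
  [0, 0, 5]
(up to reordering of blocks).

Per-block formulas:
  For a 1×1 block at λ = 5: exp(t · [5]) = [e^(5t)].
  For a 2×2 Jordan block J_2(5): exp(t · J_2(5)) = e^(5t)·(I + t·N), where N is the 2×2 nilpotent shift.

After assembling e^{tJ} and conjugating by P, we get:

e^{tM} =
  [exp(5*t), t*exp(5*t), -t*exp(5*t)]
  [0, exp(5*t), 0]
  [0, 0, exp(5*t)]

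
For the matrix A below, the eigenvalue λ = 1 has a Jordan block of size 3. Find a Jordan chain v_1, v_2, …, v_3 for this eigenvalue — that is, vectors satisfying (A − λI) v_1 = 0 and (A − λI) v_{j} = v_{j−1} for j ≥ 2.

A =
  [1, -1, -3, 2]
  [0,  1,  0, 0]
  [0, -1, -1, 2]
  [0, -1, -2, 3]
A Jordan chain for λ = 1 of length 3:
v_1 = (1, 0, 0, 0)ᵀ
v_2 = (-1, 0, -1, -1)ᵀ
v_3 = (0, 1, 0, 0)ᵀ

Let N = A − (1)·I. We want v_3 with N^3 v_3 = 0 but N^2 v_3 ≠ 0; then v_{j-1} := N · v_j for j = 3, …, 2.

Pick v_3 = (0, 1, 0, 0)ᵀ.
Then v_2 = N · v_3 = (-1, 0, -1, -1)ᵀ.
Then v_1 = N · v_2 = (1, 0, 0, 0)ᵀ.

Sanity check: (A − (1)·I) v_1 = (0, 0, 0, 0)ᵀ = 0. ✓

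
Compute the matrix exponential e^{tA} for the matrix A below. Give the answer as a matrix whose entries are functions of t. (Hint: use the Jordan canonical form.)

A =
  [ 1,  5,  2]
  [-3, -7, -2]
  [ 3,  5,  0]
e^{tA} =
  [3*t*exp(-2*t) + exp(-2*t), 5*t*exp(-2*t), 2*t*exp(-2*t)]
  [-3*t*exp(-2*t), -5*t*exp(-2*t) + exp(-2*t), -2*t*exp(-2*t)]
  [3*t*exp(-2*t), 5*t*exp(-2*t), 2*t*exp(-2*t) + exp(-2*t)]

Strategy: write A = P · J · P⁻¹ where J is a Jordan canonical form, so e^{tA} = P · e^{tJ} · P⁻¹, and e^{tJ} can be computed block-by-block.

A has Jordan form
J =
  [-2,  1,  0]
  [ 0, -2,  0]
  [ 0,  0, -2]
(up to reordering of blocks).

Per-block formulas:
  For a 2×2 Jordan block J_2(-2): exp(t · J_2(-2)) = e^(-2t)·(I + t·N), where N is the 2×2 nilpotent shift.
  For a 1×1 block at λ = -2: exp(t · [-2]) = [e^(-2t)].

After assembling e^{tJ} and conjugating by P, we get:

e^{tA} =
  [3*t*exp(-2*t) + exp(-2*t), 5*t*exp(-2*t), 2*t*exp(-2*t)]
  [-3*t*exp(-2*t), -5*t*exp(-2*t) + exp(-2*t), -2*t*exp(-2*t)]
  [3*t*exp(-2*t), 5*t*exp(-2*t), 2*t*exp(-2*t) + exp(-2*t)]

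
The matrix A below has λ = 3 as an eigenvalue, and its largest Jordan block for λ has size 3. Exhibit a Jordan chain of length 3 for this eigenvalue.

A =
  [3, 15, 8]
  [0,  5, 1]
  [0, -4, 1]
A Jordan chain for λ = 3 of length 3:
v_1 = (-2, 0, 0)ᵀ
v_2 = (15, 2, -4)ᵀ
v_3 = (0, 1, 0)ᵀ

Let N = A − (3)·I. We want v_3 with N^3 v_3 = 0 but N^2 v_3 ≠ 0; then v_{j-1} := N · v_j for j = 3, …, 2.

Pick v_3 = (0, 1, 0)ᵀ.
Then v_2 = N · v_3 = (15, 2, -4)ᵀ.
Then v_1 = N · v_2 = (-2, 0, 0)ᵀ.

Sanity check: (A − (3)·I) v_1 = (0, 0, 0)ᵀ = 0. ✓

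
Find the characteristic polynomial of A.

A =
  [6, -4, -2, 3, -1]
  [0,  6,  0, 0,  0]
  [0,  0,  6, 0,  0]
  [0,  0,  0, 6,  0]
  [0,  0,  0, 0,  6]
x^5 - 30*x^4 + 360*x^3 - 2160*x^2 + 6480*x - 7776

Expanding det(x·I − A) (e.g. by cofactor expansion or by noting that A is similar to its Jordan form J, which has the same characteristic polynomial as A) gives
  χ_A(x) = x^5 - 30*x^4 + 360*x^3 - 2160*x^2 + 6480*x - 7776
which factors as (x - 6)^5. The eigenvalues (with algebraic multiplicities) are λ = 6 with multiplicity 5.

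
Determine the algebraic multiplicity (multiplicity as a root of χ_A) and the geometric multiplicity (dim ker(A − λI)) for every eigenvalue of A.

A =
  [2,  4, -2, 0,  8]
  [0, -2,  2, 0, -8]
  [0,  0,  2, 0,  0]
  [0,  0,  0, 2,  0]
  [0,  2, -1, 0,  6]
λ = 2: alg = 5, geom = 4

Step 1 — factor the characteristic polynomial to read off the algebraic multiplicities:
  χ_A(x) = (x - 2)^5

Step 2 — compute geometric multiplicities via the rank-nullity identity g(λ) = n − rank(A − λI):
  rank(A − (2)·I) = 1, so dim ker(A − (2)·I) = n − 1 = 4

Summary:
  λ = 2: algebraic multiplicity = 5, geometric multiplicity = 4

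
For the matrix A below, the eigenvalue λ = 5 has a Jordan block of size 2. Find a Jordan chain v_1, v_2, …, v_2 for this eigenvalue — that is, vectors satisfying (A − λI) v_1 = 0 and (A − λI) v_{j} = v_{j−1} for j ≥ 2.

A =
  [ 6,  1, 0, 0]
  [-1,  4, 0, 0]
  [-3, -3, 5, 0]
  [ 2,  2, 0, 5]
A Jordan chain for λ = 5 of length 2:
v_1 = (1, -1, -3, 2)ᵀ
v_2 = (1, 0, 0, 0)ᵀ

Let N = A − (5)·I. We want v_2 with N^2 v_2 = 0 but N^1 v_2 ≠ 0; then v_{j-1} := N · v_j for j = 2, …, 2.

Pick v_2 = (1, 0, 0, 0)ᵀ.
Then v_1 = N · v_2 = (1, -1, -3, 2)ᵀ.

Sanity check: (A − (5)·I) v_1 = (0, 0, 0, 0)ᵀ = 0. ✓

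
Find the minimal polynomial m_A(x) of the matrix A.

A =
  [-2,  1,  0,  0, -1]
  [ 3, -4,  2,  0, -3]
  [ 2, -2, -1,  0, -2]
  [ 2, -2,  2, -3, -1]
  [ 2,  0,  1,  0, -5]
x^3 + 9*x^2 + 27*x + 27

The characteristic polynomial is χ_A(x) = (x + 3)^5, so the eigenvalues are known. The minimal polynomial is
  m_A(x) = Π_λ (x − λ)^{k_λ}
where k_λ is the size of the *largest* Jordan block for λ (equivalently, the smallest k with (A − λI)^k v = 0 for every generalised eigenvector v of λ).

  λ = -3: largest Jordan block has size 3, contributing (x + 3)^3

So m_A(x) = (x + 3)^3 = x^3 + 9*x^2 + 27*x + 27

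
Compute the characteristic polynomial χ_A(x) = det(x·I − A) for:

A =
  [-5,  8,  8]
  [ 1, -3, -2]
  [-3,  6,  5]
x^3 + 3*x^2 + 3*x + 1

Expanding det(x·I − A) (e.g. by cofactor expansion or by noting that A is similar to its Jordan form J, which has the same characteristic polynomial as A) gives
  χ_A(x) = x^3 + 3*x^2 + 3*x + 1
which factors as (x + 1)^3. The eigenvalues (with algebraic multiplicities) are λ = -1 with multiplicity 3.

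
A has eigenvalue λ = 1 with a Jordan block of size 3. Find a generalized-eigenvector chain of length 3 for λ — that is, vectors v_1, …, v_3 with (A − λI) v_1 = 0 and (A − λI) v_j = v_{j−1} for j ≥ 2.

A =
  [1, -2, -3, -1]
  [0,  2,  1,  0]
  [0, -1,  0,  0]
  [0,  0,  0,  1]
A Jordan chain for λ = 1 of length 3:
v_1 = (1, 0, 0, 0)ᵀ
v_2 = (-2, 1, -1, 0)ᵀ
v_3 = (0, 1, 0, 0)ᵀ

Let N = A − (1)·I. We want v_3 with N^3 v_3 = 0 but N^2 v_3 ≠ 0; then v_{j-1} := N · v_j for j = 3, …, 2.

Pick v_3 = (0, 1, 0, 0)ᵀ.
Then v_2 = N · v_3 = (-2, 1, -1, 0)ᵀ.
Then v_1 = N · v_2 = (1, 0, 0, 0)ᵀ.

Sanity check: (A − (1)·I) v_1 = (0, 0, 0, 0)ᵀ = 0. ✓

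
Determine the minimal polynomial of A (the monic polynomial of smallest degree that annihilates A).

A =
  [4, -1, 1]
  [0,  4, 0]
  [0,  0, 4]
x^2 - 8*x + 16

The characteristic polynomial is χ_A(x) = (x - 4)^3, so the eigenvalues are known. The minimal polynomial is
  m_A(x) = Π_λ (x − λ)^{k_λ}
where k_λ is the size of the *largest* Jordan block for λ (equivalently, the smallest k with (A − λI)^k v = 0 for every generalised eigenvector v of λ).

  λ = 4: largest Jordan block has size 2, contributing (x − 4)^2

So m_A(x) = (x - 4)^2 = x^2 - 8*x + 16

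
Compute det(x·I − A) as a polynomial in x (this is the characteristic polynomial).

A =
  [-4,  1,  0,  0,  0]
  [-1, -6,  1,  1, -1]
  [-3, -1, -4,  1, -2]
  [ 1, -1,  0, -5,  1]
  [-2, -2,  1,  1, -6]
x^5 + 25*x^4 + 250*x^3 + 1250*x^2 + 3125*x + 3125

Expanding det(x·I − A) (e.g. by cofactor expansion or by noting that A is similar to its Jordan form J, which has the same characteristic polynomial as A) gives
  χ_A(x) = x^5 + 25*x^4 + 250*x^3 + 1250*x^2 + 3125*x + 3125
which factors as (x + 5)^5. The eigenvalues (with algebraic multiplicities) are λ = -5 with multiplicity 5.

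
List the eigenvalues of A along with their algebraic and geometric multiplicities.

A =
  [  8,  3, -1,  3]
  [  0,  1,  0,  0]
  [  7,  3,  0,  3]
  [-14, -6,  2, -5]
λ = 1: alg = 4, geom = 3

Step 1 — factor the characteristic polynomial to read off the algebraic multiplicities:
  χ_A(x) = (x - 1)^4

Step 2 — compute geometric multiplicities via the rank-nullity identity g(λ) = n − rank(A − λI):
  rank(A − (1)·I) = 1, so dim ker(A − (1)·I) = n − 1 = 3

Summary:
  λ = 1: algebraic multiplicity = 4, geometric multiplicity = 3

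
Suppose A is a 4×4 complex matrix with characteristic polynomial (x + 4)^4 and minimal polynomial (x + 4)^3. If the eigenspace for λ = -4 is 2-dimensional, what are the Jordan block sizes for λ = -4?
Block sizes for λ = -4: [3, 1]

Step 1 — from the characteristic polynomial, algebraic multiplicity of λ = -4 is 4. From dim ker(A − (-4)·I) = 2, there are exactly 2 Jordan blocks for λ = -4.
Step 2 — from the minimal polynomial, the factor (x + 4)^3 tells us the largest block for λ = -4 has size 3.
Step 3 — with total size 4, 2 blocks, and largest block 3, the block sizes (in nonincreasing order) are [3, 1].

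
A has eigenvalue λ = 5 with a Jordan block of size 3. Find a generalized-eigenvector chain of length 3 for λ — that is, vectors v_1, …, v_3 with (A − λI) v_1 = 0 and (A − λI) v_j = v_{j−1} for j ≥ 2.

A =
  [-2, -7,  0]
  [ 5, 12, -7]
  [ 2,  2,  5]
A Jordan chain for λ = 5 of length 3:
v_1 = (14, -14, -4)ᵀ
v_2 = (-7, 5, 2)ᵀ
v_3 = (1, 0, 0)ᵀ

Let N = A − (5)·I. We want v_3 with N^3 v_3 = 0 but N^2 v_3 ≠ 0; then v_{j-1} := N · v_j for j = 3, …, 2.

Pick v_3 = (1, 0, 0)ᵀ.
Then v_2 = N · v_3 = (-7, 5, 2)ᵀ.
Then v_1 = N · v_2 = (14, -14, -4)ᵀ.

Sanity check: (A − (5)·I) v_1 = (0, 0, 0)ᵀ = 0. ✓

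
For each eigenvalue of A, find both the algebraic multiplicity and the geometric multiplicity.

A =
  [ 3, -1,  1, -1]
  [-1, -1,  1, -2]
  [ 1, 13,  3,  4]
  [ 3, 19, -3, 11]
λ = 4: alg = 4, geom = 2

Step 1 — factor the characteristic polynomial to read off the algebraic multiplicities:
  χ_A(x) = (x - 4)^4

Step 2 — compute geometric multiplicities via the rank-nullity identity g(λ) = n − rank(A − λI):
  rank(A − (4)·I) = 2, so dim ker(A − (4)·I) = n − 2 = 2

Summary:
  λ = 4: algebraic multiplicity = 4, geometric multiplicity = 2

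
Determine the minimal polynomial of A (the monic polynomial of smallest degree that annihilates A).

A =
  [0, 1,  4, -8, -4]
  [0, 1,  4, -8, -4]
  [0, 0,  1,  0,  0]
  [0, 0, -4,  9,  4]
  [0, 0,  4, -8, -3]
x^3 - 6*x^2 + 5*x

The characteristic polynomial is χ_A(x) = x*(x - 5)*(x - 1)^3, so the eigenvalues are known. The minimal polynomial is
  m_A(x) = Π_λ (x − λ)^{k_λ}
where k_λ is the size of the *largest* Jordan block for λ (equivalently, the smallest k with (A − λI)^k v = 0 for every generalised eigenvector v of λ).

  λ = 0: largest Jordan block has size 1, contributing (x − 0)
  λ = 1: largest Jordan block has size 1, contributing (x − 1)
  λ = 5: largest Jordan block has size 1, contributing (x − 5)

So m_A(x) = x*(x - 5)*(x - 1) = x^3 - 6*x^2 + 5*x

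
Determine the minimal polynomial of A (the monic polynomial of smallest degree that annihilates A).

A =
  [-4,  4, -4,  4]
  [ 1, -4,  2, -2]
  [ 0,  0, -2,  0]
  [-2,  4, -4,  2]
x^2 + 4*x + 4

The characteristic polynomial is χ_A(x) = (x + 2)^4, so the eigenvalues are known. The minimal polynomial is
  m_A(x) = Π_λ (x − λ)^{k_λ}
where k_λ is the size of the *largest* Jordan block for λ (equivalently, the smallest k with (A − λI)^k v = 0 for every generalised eigenvector v of λ).

  λ = -2: largest Jordan block has size 2, contributing (x + 2)^2

So m_A(x) = (x + 2)^2 = x^2 + 4*x + 4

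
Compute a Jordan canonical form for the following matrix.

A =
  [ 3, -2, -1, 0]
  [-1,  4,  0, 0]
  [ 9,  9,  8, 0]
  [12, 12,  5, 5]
J_3(5) ⊕ J_1(5)

The characteristic polynomial is
  det(x·I − A) = x^4 - 20*x^3 + 150*x^2 - 500*x + 625 = (x - 5)^4

Eigenvalues and multiplicities (the geometric multiplicity of λ is n − rank(A − λI), which equals the number of Jordan blocks for λ):
  λ = 5: algebraic multiplicity = 4, geometric multiplicity = 2

Determining the block sizes for each eigenvalue:
  λ = 5: with am = 4 and gm = 2, the partition is not yet determined (e.g. several partitions of 4 into 2 parts exist). Let N = A − (5)·I. Computing rank(N^1) = 2, rank(N^2) = 1, rank(N^3) = 0; the number of blocks of size ≥ j is rank(N^{j−1}) − rank(N^j), giving [2, 1, 1]. So we have 1 block(s) of size 3, 1 block(s) of size 1 → block sizes [3, 1]

Assembling the blocks gives a Jordan form
J =
  [5, 1, 0, 0]
  [0, 5, 1, 0]
  [0, 0, 5, 0]
  [0, 0, 0, 5]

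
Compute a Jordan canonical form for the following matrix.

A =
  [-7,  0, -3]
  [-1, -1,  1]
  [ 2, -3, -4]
J_3(-4)

The characteristic polynomial is
  det(x·I − A) = x^3 + 12*x^2 + 48*x + 64 = (x + 4)^3

Eigenvalues and multiplicities (the geometric multiplicity of λ is n − rank(A − λI), which equals the number of Jordan blocks for λ):
  λ = -4: algebraic multiplicity = 3, geometric multiplicity = 1

Determining the block sizes for each eigenvalue:
  λ = -4: one block (gm = 1), so the single block has size am = 3 → block sizes [3]

Assembling the blocks gives a Jordan form
J =
  [-4,  1,  0]
  [ 0, -4,  1]
  [ 0,  0, -4]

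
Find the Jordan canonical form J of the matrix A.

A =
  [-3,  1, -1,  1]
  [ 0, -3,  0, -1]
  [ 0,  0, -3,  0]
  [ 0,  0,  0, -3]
J_3(-3) ⊕ J_1(-3)

The characteristic polynomial is
  det(x·I − A) = x^4 + 12*x^3 + 54*x^2 + 108*x + 81 = (x + 3)^4

Eigenvalues and multiplicities (the geometric multiplicity of λ is n − rank(A − λI), which equals the number of Jordan blocks for λ):
  λ = -3: algebraic multiplicity = 4, geometric multiplicity = 2

Determining the block sizes for each eigenvalue:
  λ = -3: with am = 4 and gm = 2, the partition is not yet determined (e.g. several partitions of 4 into 2 parts exist). Let N = A − (-3)·I. Computing rank(N^1) = 2, rank(N^2) = 1, rank(N^3) = 0; the number of blocks of size ≥ j is rank(N^{j−1}) − rank(N^j), giving [2, 1, 1]. So we have 1 block(s) of size 3, 1 block(s) of size 1 → block sizes [3, 1]

Assembling the blocks gives a Jordan form
J =
  [-3,  1,  0,  0]
  [ 0, -3,  1,  0]
  [ 0,  0, -3,  0]
  [ 0,  0,  0, -3]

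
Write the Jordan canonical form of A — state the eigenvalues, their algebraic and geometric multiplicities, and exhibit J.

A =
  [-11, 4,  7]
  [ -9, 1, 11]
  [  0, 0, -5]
J_3(-5)

The characteristic polynomial is
  det(x·I − A) = x^3 + 15*x^2 + 75*x + 125 = (x + 5)^3

Eigenvalues and multiplicities (the geometric multiplicity of λ is n − rank(A − λI), which equals the number of Jordan blocks for λ):
  λ = -5: algebraic multiplicity = 3, geometric multiplicity = 1

Determining the block sizes for each eigenvalue:
  λ = -5: one block (gm = 1), so the single block has size am = 3 → block sizes [3]

Assembling the blocks gives a Jordan form
J =
  [-5,  1,  0]
  [ 0, -5,  1]
  [ 0,  0, -5]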